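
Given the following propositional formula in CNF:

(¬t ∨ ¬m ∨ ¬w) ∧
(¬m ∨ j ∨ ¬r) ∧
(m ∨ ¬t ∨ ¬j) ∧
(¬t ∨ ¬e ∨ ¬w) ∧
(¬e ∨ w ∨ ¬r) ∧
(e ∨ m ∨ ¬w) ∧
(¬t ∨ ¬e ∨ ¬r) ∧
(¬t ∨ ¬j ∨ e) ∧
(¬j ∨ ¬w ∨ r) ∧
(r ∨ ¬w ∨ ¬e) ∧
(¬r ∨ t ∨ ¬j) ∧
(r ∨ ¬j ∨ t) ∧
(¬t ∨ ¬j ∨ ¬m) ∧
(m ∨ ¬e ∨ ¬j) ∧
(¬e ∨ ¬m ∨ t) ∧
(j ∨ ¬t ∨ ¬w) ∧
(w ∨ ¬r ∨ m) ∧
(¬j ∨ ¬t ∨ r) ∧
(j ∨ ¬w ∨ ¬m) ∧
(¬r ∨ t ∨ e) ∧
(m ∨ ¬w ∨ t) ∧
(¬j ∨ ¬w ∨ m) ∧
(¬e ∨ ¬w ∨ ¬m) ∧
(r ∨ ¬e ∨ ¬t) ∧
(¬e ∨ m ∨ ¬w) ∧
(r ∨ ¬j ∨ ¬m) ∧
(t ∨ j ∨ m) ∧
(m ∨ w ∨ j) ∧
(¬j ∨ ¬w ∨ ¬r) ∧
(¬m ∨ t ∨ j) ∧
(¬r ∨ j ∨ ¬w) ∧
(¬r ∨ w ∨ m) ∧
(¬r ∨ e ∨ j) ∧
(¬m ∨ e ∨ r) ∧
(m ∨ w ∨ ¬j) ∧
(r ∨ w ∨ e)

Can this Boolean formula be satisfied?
No

No, the formula is not satisfiable.

No assignment of truth values to the variables can make all 36 clauses true simultaneously.

The formula is UNSAT (unsatisfiable).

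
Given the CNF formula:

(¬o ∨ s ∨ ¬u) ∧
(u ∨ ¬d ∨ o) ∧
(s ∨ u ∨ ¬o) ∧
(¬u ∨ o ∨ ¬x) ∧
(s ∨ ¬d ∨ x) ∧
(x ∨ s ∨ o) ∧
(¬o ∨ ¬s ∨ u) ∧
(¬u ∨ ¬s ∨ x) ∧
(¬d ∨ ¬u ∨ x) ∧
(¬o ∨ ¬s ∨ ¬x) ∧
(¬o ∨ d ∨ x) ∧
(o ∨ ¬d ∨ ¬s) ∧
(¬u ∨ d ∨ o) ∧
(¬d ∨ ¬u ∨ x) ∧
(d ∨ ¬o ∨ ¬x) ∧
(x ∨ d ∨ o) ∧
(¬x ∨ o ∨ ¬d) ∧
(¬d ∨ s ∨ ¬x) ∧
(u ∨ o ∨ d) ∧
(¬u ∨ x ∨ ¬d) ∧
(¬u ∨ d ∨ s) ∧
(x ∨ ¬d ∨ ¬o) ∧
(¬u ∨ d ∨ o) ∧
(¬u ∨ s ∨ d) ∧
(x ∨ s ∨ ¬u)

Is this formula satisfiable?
No

No, the formula is not satisfiable.

No assignment of truth values to the variables can make all 25 clauses true simultaneously.

The formula is UNSAT (unsatisfiable).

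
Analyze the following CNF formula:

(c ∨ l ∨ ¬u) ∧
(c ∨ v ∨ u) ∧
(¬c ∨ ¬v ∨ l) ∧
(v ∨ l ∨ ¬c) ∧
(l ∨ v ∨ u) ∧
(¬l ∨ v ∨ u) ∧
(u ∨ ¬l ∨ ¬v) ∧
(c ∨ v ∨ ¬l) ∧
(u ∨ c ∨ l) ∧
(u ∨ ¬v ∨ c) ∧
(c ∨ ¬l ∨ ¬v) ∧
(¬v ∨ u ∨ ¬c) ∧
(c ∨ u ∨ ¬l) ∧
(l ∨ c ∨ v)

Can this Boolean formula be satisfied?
Yes

Yes, the formula is satisfiable.

One satisfying assignment is: l=True, u=True, v=False, c=True

Verification: With this assignment, all 14 clauses evaluate to true.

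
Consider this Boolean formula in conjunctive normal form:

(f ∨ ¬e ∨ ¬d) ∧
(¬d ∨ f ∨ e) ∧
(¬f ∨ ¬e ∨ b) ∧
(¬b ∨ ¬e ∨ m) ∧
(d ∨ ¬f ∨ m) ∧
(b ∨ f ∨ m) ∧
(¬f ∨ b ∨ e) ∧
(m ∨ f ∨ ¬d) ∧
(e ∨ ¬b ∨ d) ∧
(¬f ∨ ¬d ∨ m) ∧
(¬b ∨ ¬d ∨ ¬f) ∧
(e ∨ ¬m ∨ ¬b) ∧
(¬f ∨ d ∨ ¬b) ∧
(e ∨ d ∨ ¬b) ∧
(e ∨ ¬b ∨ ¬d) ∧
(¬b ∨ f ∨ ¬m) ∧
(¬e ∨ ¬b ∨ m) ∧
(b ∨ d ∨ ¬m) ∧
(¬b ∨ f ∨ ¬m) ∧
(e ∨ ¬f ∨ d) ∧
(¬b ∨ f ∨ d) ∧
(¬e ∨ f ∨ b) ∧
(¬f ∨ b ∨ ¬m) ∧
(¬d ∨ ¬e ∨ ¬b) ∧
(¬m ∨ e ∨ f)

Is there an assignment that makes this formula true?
No

No, the formula is not satisfiable.

No assignment of truth values to the variables can make all 25 clauses true simultaneously.

The formula is UNSAT (unsatisfiable).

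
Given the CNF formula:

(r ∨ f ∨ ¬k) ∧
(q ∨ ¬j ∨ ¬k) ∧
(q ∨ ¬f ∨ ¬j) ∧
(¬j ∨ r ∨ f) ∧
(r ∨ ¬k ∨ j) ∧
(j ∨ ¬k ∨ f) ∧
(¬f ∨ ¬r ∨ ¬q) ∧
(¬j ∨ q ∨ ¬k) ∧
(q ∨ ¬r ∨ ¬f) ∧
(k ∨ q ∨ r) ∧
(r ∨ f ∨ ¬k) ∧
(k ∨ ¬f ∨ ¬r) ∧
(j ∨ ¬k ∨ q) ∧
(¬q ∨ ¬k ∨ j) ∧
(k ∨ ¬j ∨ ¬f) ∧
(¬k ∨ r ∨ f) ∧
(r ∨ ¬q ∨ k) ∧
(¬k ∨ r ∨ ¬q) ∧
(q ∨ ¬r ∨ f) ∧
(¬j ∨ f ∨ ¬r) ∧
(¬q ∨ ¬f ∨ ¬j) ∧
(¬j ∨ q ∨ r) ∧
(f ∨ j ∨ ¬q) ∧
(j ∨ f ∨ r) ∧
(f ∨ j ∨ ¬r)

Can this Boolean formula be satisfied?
No

No, the formula is not satisfiable.

No assignment of truth values to the variables can make all 25 clauses true simultaneously.

The formula is UNSAT (unsatisfiable).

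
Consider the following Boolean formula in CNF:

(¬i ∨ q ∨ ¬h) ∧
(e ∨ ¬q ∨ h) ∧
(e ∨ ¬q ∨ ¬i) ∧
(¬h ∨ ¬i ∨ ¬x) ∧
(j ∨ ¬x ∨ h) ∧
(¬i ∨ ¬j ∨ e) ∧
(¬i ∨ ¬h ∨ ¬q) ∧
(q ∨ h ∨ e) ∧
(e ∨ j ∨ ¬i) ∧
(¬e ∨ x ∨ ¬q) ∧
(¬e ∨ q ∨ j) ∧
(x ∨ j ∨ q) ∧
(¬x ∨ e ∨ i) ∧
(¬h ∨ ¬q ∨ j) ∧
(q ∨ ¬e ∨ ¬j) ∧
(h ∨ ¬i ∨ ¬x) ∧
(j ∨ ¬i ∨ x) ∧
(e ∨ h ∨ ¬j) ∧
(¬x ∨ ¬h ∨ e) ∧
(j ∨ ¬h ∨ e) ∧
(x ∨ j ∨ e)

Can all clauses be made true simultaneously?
Yes

Yes, the formula is satisfiable.

One satisfying assignment is: i=False, j=True, q=False, e=False, x=False, h=True

Verification: With this assignment, all 21 clauses evaluate to true.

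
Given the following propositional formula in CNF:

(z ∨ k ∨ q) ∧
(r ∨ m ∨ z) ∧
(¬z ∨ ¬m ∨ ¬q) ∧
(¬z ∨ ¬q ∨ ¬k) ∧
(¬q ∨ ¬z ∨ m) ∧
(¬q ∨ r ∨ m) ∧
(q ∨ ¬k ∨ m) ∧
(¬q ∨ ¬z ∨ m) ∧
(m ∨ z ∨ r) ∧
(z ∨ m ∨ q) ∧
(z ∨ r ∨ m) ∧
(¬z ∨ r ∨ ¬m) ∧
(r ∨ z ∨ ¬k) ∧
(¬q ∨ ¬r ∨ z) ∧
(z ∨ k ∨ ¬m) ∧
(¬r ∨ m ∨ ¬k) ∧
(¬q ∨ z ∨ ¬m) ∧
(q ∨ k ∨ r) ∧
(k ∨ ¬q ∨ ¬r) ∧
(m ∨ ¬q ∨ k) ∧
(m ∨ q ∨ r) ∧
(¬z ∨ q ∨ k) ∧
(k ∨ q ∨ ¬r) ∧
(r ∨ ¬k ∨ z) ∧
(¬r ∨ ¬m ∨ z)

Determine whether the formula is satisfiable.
Yes

Yes, the formula is satisfiable.

One satisfying assignment is: m=True, z=True, q=False, k=True, r=True

Verification: With this assignment, all 25 clauses evaluate to true.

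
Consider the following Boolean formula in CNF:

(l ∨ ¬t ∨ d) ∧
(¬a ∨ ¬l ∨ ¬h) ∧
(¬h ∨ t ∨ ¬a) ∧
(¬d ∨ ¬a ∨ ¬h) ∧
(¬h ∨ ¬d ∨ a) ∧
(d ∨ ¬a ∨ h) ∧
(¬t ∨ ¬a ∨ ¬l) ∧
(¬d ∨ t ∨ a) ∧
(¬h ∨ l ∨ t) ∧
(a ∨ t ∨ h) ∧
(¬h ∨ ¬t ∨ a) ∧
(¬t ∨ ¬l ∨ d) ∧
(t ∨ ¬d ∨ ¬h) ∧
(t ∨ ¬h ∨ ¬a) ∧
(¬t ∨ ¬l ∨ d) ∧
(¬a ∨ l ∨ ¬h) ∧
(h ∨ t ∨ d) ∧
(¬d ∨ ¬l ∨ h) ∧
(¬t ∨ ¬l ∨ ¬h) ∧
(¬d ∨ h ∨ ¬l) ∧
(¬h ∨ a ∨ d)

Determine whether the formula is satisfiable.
Yes

Yes, the formula is satisfiable.

One satisfying assignment is: t=False, l=False, a=True, d=True, h=False

Verification: With this assignment, all 21 clauses evaluate to true.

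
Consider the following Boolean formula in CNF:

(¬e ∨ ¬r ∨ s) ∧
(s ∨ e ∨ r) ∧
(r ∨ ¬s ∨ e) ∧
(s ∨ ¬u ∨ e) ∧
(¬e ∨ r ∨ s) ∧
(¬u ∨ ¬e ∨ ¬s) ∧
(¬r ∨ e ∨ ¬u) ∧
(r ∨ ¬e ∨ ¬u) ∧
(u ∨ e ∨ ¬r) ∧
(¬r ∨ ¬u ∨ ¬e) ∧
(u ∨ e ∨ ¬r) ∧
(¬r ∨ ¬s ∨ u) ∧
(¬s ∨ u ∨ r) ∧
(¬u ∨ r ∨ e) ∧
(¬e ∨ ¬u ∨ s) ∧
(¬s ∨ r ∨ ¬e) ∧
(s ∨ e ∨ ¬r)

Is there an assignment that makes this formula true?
No

No, the formula is not satisfiable.

No assignment of truth values to the variables can make all 17 clauses true simultaneously.

The formula is UNSAT (unsatisfiable).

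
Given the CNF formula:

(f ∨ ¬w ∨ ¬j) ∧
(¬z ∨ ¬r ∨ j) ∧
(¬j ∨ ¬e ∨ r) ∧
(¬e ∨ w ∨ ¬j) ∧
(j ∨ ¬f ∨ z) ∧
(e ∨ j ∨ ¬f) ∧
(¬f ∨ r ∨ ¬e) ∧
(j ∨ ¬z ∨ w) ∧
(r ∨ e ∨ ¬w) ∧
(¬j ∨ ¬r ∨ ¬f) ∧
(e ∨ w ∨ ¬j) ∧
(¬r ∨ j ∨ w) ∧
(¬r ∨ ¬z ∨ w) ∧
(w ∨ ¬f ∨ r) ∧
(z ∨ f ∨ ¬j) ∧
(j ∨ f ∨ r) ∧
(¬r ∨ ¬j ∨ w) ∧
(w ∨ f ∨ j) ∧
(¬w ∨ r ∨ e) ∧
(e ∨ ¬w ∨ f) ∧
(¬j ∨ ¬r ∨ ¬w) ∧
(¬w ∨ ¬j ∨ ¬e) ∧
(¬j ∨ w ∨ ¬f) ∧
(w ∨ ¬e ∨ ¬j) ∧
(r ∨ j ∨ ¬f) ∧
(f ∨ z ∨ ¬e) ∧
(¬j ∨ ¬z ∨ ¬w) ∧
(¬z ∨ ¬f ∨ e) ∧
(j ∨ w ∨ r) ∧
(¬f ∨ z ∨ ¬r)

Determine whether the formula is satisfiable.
No

No, the formula is not satisfiable.

No assignment of truth values to the variables can make all 30 clauses true simultaneously.

The formula is UNSAT (unsatisfiable).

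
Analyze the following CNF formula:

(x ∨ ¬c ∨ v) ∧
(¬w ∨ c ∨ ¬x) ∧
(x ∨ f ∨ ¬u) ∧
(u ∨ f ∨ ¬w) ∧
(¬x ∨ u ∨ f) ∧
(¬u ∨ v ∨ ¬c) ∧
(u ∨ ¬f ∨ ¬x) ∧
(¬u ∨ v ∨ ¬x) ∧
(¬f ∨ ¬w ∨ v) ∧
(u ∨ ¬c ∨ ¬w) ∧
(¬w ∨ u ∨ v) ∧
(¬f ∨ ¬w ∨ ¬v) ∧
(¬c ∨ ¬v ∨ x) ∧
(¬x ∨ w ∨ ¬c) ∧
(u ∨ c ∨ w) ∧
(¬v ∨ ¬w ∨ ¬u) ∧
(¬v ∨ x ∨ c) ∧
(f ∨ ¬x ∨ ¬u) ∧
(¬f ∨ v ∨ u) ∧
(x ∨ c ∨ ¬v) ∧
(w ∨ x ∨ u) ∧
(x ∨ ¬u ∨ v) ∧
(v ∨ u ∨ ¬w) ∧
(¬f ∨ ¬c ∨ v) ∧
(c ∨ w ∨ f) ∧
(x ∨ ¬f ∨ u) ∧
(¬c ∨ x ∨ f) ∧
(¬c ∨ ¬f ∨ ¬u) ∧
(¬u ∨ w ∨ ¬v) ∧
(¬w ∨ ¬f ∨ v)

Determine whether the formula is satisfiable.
No

No, the formula is not satisfiable.

No assignment of truth values to the variables can make all 30 clauses true simultaneously.

The formula is UNSAT (unsatisfiable).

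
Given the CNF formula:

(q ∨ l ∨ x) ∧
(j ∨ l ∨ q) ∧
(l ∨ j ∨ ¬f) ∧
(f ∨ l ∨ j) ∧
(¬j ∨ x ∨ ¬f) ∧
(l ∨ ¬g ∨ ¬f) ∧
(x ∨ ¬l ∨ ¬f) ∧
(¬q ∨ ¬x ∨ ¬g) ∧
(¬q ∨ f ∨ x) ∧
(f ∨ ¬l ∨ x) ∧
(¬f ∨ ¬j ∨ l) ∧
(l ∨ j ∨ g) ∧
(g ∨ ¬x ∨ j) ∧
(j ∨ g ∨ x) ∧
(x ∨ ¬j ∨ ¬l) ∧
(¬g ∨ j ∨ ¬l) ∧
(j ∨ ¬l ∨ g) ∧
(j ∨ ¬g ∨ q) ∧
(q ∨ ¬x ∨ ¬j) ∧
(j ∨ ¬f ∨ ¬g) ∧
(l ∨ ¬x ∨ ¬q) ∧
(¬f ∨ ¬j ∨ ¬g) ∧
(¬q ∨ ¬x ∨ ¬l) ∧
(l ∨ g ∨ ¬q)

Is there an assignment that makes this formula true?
No

No, the formula is not satisfiable.

No assignment of truth values to the variables can make all 24 clauses true simultaneously.

The formula is UNSAT (unsatisfiable).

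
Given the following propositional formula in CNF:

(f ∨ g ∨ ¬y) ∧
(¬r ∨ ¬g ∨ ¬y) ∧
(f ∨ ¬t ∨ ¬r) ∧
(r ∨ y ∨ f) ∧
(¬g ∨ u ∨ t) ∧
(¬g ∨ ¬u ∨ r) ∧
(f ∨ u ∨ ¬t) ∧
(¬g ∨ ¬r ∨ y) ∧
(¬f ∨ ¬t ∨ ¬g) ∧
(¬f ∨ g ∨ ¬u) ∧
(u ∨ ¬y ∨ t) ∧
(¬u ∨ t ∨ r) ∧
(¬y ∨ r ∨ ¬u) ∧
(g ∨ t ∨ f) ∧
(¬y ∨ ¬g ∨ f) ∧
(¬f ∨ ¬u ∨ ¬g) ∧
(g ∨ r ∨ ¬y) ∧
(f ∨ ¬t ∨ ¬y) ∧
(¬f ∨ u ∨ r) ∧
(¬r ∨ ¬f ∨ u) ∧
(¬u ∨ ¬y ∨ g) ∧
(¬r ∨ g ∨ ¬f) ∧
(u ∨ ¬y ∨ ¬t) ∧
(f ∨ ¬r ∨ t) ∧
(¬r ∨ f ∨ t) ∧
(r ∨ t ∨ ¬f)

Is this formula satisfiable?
No

No, the formula is not satisfiable.

No assignment of truth values to the variables can make all 26 clauses true simultaneously.

The formula is UNSAT (unsatisfiable).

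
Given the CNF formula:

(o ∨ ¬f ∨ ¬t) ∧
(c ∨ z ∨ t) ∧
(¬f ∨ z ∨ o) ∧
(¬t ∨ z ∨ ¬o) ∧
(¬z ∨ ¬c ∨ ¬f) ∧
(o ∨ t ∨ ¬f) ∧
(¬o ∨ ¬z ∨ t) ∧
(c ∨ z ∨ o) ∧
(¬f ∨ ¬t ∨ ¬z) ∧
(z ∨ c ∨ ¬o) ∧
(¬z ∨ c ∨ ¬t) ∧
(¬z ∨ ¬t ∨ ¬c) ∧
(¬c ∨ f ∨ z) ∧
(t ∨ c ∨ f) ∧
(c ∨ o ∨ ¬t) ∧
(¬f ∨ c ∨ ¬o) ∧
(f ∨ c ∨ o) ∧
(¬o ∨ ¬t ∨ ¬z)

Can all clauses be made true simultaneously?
Yes

Yes, the formula is satisfiable.

One satisfying assignment is: f=True, z=False, c=True, o=True, t=False

Verification: With this assignment, all 18 clauses evaluate to true.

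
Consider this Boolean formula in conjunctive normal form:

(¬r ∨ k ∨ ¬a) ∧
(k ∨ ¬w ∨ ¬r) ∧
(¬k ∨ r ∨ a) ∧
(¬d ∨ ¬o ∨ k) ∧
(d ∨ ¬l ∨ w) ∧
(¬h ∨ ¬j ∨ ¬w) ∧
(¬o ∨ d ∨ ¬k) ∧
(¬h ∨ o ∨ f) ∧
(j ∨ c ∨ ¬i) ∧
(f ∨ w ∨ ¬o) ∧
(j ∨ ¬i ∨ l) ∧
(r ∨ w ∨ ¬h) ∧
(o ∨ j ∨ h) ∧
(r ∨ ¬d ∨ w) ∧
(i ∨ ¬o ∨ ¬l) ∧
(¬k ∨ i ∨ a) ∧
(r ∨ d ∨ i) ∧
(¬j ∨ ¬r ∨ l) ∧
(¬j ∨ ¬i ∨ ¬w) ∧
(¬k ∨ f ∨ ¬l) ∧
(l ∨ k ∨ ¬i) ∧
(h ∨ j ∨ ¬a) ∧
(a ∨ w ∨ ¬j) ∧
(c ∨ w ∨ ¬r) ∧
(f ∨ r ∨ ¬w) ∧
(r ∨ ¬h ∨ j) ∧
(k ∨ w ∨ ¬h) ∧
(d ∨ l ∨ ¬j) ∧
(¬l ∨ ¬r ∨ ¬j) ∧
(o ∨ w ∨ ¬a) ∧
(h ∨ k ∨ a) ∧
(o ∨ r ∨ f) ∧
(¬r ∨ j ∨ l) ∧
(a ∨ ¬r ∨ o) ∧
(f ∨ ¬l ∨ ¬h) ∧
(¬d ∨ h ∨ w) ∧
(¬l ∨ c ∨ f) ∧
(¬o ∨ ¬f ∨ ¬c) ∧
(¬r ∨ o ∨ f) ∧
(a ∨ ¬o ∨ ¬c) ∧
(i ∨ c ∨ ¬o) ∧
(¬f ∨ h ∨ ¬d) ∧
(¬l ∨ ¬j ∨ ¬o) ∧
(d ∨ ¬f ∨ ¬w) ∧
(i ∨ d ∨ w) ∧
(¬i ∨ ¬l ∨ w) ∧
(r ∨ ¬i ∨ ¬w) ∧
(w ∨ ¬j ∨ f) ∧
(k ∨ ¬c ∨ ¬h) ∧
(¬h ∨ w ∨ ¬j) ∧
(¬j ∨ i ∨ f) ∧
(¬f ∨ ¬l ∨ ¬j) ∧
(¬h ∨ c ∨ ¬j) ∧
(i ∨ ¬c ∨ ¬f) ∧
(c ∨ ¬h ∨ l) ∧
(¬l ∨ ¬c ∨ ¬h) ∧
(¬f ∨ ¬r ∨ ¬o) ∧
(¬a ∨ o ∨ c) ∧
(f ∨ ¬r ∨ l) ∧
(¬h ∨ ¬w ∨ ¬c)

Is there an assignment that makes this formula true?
No

No, the formula is not satisfiable.

No assignment of truth values to the variables can make all 60 clauses true simultaneously.

The formula is UNSAT (unsatisfiable).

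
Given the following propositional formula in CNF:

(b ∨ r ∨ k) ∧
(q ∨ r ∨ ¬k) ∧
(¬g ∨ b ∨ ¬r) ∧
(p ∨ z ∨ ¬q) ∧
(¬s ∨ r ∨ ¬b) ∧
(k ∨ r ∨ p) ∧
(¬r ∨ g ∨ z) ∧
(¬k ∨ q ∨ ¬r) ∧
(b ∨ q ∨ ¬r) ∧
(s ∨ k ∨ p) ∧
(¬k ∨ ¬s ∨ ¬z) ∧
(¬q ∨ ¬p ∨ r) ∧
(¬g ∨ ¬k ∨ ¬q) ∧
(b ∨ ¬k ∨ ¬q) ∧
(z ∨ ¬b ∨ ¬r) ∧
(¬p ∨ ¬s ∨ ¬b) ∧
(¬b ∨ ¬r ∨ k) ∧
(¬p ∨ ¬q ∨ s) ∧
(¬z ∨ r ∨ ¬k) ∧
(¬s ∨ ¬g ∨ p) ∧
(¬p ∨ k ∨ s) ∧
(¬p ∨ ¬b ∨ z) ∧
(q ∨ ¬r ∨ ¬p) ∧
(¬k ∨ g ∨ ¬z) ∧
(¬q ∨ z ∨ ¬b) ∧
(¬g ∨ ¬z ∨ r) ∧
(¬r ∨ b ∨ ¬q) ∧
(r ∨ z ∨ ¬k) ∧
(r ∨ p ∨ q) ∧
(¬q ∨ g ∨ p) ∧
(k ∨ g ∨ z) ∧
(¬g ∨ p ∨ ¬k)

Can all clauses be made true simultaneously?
No

No, the formula is not satisfiable.

No assignment of truth values to the variables can make all 32 clauses true simultaneously.

The formula is UNSAT (unsatisfiable).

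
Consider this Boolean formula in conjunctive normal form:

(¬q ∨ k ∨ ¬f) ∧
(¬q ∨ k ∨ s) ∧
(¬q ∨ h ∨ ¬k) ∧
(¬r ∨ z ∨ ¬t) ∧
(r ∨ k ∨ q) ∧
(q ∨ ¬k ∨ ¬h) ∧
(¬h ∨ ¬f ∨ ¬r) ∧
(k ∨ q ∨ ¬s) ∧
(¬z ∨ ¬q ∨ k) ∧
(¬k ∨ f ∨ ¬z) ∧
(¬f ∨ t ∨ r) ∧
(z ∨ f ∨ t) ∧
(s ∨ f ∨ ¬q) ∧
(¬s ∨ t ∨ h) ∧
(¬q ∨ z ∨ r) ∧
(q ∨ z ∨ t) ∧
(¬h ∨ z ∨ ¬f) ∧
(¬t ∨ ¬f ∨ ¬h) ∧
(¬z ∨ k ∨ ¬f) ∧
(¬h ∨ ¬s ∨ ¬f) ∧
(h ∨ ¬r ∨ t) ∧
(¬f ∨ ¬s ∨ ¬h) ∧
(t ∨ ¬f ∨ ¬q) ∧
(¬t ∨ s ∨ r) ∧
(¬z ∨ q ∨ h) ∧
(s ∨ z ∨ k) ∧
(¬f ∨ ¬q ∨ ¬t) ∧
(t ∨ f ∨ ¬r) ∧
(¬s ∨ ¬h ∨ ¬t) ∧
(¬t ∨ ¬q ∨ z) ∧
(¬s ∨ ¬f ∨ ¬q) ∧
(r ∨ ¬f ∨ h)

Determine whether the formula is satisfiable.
Yes

Yes, the formula is satisfiable.

One satisfying assignment is: q=False, f=False, s=True, z=False, t=True, r=False, k=True, h=False

Verification: With this assignment, all 32 clauses evaluate to true.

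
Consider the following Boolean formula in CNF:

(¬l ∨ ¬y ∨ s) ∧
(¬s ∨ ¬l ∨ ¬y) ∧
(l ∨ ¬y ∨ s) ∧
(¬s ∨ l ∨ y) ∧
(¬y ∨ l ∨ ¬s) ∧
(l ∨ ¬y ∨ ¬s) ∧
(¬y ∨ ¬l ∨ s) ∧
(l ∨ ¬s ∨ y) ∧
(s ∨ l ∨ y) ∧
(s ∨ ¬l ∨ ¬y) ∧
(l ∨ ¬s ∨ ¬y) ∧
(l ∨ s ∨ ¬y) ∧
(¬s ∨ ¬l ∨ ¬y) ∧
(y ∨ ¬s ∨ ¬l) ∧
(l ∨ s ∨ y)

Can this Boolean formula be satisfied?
Yes

Yes, the formula is satisfiable.

One satisfying assignment is: l=True, s=False, y=False

Verification: With this assignment, all 15 clauses evaluate to true.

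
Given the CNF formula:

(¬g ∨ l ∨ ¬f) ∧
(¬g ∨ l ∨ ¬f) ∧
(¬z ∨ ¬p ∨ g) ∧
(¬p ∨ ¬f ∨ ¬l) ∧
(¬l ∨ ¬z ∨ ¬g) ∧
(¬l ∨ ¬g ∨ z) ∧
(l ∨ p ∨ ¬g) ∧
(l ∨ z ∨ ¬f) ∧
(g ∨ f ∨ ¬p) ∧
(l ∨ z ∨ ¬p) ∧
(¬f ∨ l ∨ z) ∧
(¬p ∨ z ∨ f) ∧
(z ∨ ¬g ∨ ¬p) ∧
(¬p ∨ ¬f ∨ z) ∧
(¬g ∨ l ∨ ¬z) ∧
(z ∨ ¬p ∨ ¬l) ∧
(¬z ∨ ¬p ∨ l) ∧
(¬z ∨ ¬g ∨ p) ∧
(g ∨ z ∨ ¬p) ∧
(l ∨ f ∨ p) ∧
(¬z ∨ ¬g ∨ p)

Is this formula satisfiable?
Yes

Yes, the formula is satisfiable.

One satisfying assignment is: g=False, l=True, f=False, z=False, p=False

Verification: With this assignment, all 21 clauses evaluate to true.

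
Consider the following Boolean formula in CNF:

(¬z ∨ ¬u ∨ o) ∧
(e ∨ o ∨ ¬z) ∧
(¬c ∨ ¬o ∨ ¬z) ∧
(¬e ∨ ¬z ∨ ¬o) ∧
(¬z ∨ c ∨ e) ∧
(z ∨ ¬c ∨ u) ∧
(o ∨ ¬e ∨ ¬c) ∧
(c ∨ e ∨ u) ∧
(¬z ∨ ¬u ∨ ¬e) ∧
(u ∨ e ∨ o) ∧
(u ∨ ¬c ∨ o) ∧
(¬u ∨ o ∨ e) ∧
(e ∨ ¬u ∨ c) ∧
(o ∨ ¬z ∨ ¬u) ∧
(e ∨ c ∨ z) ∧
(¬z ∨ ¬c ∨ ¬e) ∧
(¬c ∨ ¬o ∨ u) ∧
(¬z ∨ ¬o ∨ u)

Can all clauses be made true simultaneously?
Yes

Yes, the formula is satisfiable.

One satisfying assignment is: c=False, e=True, o=False, u=False, z=False

Verification: With this assignment, all 18 clauses evaluate to true.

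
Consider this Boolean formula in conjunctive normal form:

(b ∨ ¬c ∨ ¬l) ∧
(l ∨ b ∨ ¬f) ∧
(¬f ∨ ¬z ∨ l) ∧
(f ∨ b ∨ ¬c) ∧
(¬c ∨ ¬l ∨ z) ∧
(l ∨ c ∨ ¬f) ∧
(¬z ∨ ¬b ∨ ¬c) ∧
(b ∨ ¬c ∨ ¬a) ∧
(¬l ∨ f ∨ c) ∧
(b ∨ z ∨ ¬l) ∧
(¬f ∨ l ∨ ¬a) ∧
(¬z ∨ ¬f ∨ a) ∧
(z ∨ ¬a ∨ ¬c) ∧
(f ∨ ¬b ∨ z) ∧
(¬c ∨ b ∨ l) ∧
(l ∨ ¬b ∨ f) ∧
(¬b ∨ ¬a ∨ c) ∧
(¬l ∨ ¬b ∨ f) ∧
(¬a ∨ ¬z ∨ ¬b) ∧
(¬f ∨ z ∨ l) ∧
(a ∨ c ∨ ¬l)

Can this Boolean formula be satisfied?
Yes

Yes, the formula is satisfiable.

One satisfying assignment is: z=False, c=False, b=False, a=False, l=False, f=False

Verification: With this assignment, all 21 clauses evaluate to true.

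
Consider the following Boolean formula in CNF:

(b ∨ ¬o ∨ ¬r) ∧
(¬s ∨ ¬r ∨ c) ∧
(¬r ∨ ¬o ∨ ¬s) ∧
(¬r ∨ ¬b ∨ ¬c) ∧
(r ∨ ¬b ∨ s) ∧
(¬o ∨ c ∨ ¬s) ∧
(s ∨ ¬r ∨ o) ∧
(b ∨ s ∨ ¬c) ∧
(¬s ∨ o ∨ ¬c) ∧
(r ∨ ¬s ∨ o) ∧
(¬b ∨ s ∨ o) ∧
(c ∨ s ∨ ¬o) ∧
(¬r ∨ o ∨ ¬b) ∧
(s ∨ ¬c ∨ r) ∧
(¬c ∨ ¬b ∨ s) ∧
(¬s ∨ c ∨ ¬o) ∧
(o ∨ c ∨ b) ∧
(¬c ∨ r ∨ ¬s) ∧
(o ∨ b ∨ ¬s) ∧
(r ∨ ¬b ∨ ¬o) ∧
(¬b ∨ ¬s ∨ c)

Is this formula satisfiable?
No

No, the formula is not satisfiable.

No assignment of truth values to the variables can make all 21 clauses true simultaneously.

The formula is UNSAT (unsatisfiable).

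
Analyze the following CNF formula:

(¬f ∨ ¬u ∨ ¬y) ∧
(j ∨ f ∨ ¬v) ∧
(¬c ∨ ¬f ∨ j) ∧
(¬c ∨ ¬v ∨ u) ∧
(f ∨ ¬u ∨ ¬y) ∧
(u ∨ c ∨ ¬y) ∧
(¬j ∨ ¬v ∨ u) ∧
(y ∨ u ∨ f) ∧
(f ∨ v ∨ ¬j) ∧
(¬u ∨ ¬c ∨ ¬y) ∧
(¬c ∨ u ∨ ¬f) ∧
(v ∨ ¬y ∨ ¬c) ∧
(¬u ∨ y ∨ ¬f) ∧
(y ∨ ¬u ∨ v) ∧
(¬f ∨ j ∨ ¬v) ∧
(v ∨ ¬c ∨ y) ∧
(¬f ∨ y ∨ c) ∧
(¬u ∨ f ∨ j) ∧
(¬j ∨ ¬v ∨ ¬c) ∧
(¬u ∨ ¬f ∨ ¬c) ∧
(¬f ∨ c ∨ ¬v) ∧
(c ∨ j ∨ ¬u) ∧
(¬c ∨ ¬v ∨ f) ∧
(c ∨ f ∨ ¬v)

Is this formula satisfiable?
No

No, the formula is not satisfiable.

No assignment of truth values to the variables can make all 24 clauses true simultaneously.

The formula is UNSAT (unsatisfiable).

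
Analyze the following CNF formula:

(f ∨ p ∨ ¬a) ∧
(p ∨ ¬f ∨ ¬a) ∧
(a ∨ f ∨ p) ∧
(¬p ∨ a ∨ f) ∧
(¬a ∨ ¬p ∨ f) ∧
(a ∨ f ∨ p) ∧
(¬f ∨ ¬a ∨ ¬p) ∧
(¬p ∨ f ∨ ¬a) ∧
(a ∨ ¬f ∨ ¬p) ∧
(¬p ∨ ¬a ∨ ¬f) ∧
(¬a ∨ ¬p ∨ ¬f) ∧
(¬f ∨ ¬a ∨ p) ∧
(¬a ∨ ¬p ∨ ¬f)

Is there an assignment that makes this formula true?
Yes

Yes, the formula is satisfiable.

One satisfying assignment is: p=False, a=False, f=True

Verification: With this assignment, all 13 clauses evaluate to true.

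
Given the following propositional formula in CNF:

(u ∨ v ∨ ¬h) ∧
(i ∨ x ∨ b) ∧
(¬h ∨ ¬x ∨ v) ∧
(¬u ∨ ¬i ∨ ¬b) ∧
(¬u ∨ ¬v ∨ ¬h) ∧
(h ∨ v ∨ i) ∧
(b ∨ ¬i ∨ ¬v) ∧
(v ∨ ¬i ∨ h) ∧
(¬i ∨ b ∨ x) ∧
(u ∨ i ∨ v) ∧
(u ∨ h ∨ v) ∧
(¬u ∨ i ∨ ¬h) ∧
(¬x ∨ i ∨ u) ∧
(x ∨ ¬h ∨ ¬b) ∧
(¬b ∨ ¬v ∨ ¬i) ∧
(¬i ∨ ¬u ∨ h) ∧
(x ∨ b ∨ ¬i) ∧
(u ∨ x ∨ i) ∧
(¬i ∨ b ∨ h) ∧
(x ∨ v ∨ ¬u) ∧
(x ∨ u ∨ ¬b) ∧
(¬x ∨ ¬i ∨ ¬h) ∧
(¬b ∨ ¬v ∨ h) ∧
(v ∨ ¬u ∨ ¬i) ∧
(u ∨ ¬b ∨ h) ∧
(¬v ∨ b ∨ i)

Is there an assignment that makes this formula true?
No

No, the formula is not satisfiable.

No assignment of truth values to the variables can make all 26 clauses true simultaneously.

The formula is UNSAT (unsatisfiable).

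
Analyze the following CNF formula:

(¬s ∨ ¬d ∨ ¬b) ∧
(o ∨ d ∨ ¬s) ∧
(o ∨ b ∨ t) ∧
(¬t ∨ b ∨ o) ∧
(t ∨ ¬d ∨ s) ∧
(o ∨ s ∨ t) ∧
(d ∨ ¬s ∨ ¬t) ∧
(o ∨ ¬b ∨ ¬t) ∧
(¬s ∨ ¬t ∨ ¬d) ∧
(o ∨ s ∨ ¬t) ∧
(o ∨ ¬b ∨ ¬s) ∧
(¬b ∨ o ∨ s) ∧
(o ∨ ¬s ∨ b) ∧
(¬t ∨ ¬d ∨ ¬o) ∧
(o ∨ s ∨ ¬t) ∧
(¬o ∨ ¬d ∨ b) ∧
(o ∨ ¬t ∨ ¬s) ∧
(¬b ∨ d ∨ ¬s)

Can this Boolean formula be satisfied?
Yes

Yes, the formula is satisfiable.

One satisfying assignment is: b=False, d=False, t=False, s=False, o=True

Verification: With this assignment, all 18 clauses evaluate to true.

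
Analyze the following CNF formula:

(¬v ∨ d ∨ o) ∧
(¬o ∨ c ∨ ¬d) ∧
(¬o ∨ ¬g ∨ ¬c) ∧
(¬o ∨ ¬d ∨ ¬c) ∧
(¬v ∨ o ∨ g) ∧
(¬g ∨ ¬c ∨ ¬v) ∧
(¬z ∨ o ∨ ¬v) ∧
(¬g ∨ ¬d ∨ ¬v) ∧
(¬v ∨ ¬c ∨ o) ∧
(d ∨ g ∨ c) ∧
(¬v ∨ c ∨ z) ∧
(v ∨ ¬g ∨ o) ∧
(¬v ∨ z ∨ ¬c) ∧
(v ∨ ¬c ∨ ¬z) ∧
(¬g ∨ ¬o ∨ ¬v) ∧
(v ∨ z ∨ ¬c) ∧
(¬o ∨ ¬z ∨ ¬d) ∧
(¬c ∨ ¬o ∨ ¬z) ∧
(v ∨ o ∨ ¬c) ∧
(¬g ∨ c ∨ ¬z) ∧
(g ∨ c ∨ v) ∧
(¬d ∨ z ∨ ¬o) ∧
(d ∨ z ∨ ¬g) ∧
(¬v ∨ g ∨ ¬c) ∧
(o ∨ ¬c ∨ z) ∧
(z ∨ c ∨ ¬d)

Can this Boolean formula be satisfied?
No

No, the formula is not satisfiable.

No assignment of truth values to the variables can make all 26 clauses true simultaneously.

The formula is UNSAT (unsatisfiable).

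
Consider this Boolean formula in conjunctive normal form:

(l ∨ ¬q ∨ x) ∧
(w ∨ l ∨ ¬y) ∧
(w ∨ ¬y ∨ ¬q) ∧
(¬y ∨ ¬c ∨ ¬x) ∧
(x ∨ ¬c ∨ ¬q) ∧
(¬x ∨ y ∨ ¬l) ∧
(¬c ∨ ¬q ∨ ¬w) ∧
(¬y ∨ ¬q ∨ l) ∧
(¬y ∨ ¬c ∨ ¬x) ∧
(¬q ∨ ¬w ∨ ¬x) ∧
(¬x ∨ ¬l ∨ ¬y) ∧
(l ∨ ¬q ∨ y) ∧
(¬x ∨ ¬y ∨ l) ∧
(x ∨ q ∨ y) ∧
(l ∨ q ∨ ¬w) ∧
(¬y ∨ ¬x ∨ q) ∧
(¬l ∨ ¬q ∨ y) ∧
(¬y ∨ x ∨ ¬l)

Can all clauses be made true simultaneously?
Yes

Yes, the formula is satisfiable.

One satisfying assignment is: c=False, x=True, y=False, w=False, q=False, l=False

Verification: With this assignment, all 18 clauses evaluate to true.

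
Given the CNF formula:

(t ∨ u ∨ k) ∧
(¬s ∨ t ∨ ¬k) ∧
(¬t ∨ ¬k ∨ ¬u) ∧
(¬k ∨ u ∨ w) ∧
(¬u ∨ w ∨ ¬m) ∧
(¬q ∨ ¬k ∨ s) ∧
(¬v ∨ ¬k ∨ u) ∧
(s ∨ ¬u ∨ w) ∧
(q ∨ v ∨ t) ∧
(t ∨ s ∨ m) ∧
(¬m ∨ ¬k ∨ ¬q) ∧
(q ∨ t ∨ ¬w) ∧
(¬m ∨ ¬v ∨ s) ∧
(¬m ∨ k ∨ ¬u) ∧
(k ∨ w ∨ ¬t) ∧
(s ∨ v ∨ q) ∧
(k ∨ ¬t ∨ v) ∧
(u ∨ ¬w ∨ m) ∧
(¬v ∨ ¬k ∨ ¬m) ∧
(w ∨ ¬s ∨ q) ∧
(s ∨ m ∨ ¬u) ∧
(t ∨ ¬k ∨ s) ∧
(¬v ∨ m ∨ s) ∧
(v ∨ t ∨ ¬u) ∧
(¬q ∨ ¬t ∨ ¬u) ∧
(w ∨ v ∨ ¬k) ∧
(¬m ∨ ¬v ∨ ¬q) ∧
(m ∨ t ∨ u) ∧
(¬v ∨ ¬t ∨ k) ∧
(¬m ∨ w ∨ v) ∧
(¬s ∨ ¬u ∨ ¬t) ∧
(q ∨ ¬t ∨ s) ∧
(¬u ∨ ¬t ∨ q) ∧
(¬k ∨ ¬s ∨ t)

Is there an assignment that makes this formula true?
Yes

Yes, the formula is satisfiable.

One satisfying assignment is: m=False, k=False, t=False, q=True, s=True, u=True, v=True, w=True

Verification: With this assignment, all 34 clauses evaluate to true.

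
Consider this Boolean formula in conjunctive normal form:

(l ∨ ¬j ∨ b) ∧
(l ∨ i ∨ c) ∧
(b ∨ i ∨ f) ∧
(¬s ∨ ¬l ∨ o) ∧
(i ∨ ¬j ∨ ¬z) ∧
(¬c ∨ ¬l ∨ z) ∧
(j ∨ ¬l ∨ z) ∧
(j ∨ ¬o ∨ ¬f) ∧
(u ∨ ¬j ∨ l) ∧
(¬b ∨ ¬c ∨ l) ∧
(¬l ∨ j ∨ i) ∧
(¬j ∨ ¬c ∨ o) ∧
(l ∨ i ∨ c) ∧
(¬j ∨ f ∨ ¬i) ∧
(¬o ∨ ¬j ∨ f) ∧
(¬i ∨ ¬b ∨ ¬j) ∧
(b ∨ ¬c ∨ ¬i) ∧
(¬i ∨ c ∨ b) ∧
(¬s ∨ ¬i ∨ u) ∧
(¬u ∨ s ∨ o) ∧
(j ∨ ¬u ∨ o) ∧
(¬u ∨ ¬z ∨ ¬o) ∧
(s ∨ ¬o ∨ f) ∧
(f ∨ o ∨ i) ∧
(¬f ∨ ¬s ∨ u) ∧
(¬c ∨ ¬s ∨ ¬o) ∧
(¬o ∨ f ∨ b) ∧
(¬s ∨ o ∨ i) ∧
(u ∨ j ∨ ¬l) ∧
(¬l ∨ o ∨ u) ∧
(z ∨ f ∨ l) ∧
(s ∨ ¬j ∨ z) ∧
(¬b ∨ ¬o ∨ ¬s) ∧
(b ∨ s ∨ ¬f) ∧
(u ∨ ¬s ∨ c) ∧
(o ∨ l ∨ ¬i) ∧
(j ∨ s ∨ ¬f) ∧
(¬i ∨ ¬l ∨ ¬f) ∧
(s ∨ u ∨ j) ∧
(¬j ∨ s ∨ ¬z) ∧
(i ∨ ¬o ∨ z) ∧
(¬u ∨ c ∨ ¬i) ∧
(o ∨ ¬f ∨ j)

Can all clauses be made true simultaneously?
No

No, the formula is not satisfiable.

No assignment of truth values to the variables can make all 43 clauses true simultaneously.

The formula is UNSAT (unsatisfiable).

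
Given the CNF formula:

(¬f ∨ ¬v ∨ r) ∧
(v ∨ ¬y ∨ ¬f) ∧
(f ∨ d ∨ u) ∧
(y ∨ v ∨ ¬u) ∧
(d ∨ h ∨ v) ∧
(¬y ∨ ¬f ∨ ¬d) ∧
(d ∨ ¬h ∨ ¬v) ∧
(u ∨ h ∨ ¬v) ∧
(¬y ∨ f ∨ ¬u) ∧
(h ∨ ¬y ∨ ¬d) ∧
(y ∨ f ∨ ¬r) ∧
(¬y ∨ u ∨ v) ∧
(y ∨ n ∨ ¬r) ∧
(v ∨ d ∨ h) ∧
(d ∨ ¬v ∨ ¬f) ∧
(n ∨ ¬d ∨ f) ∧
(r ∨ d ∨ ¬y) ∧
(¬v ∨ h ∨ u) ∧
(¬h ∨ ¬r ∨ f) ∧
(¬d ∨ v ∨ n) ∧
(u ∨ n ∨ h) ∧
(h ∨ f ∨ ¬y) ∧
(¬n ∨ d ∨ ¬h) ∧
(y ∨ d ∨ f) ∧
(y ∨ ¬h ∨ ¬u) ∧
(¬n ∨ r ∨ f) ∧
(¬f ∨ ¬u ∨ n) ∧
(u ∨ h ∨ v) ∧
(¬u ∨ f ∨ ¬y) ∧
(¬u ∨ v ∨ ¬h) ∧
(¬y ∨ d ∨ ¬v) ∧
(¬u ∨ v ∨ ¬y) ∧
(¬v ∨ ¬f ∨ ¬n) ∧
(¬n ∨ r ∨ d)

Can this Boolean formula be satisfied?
Yes

Yes, the formula is satisfiable.

One satisfying assignment is: r=False, u=False, h=True, f=True, v=False, y=False, n=False, d=False

Verification: With this assignment, all 34 clauses evaluate to true.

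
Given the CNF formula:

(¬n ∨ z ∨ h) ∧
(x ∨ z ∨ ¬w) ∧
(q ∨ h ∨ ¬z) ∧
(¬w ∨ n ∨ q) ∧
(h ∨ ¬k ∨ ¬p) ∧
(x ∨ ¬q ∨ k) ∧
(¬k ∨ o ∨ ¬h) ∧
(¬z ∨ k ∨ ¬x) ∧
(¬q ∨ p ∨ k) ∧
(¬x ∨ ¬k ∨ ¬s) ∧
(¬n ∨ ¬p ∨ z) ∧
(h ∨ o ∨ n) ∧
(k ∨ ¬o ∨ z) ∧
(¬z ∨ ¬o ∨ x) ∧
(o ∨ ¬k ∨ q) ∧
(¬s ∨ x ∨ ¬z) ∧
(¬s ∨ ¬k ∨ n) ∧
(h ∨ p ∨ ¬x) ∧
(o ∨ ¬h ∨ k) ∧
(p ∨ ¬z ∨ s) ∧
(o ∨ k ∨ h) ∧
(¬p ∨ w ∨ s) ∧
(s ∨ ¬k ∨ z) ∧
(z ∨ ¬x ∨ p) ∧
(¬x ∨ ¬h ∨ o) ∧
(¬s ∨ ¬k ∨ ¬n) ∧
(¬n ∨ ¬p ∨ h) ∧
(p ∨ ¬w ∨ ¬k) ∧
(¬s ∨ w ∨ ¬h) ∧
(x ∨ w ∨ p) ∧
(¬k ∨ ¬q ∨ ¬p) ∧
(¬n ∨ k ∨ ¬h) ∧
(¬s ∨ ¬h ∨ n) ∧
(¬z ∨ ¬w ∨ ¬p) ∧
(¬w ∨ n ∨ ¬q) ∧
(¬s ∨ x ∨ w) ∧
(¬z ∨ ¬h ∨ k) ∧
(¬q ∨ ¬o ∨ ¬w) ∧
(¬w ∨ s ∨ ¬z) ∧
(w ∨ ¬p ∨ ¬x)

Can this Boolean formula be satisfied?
No

No, the formula is not satisfiable.

No assignment of truth values to the variables can make all 40 clauses true simultaneously.

The formula is UNSAT (unsatisfiable).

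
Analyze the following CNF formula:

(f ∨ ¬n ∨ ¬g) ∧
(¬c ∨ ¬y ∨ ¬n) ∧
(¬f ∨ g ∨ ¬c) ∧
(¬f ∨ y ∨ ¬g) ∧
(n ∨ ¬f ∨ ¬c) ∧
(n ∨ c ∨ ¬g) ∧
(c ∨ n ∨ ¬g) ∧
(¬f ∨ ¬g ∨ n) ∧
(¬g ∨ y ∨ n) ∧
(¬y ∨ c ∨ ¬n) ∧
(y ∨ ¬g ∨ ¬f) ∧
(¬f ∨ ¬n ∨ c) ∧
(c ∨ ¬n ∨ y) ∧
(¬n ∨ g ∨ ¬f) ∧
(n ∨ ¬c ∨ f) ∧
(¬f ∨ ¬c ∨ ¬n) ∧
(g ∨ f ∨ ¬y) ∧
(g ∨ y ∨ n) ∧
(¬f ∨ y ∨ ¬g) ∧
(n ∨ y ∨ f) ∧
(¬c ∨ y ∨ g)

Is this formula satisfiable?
Yes

Yes, the formula is satisfiable.

One satisfying assignment is: g=False, y=True, c=False, n=False, f=True

Verification: With this assignment, all 21 clauses evaluate to true.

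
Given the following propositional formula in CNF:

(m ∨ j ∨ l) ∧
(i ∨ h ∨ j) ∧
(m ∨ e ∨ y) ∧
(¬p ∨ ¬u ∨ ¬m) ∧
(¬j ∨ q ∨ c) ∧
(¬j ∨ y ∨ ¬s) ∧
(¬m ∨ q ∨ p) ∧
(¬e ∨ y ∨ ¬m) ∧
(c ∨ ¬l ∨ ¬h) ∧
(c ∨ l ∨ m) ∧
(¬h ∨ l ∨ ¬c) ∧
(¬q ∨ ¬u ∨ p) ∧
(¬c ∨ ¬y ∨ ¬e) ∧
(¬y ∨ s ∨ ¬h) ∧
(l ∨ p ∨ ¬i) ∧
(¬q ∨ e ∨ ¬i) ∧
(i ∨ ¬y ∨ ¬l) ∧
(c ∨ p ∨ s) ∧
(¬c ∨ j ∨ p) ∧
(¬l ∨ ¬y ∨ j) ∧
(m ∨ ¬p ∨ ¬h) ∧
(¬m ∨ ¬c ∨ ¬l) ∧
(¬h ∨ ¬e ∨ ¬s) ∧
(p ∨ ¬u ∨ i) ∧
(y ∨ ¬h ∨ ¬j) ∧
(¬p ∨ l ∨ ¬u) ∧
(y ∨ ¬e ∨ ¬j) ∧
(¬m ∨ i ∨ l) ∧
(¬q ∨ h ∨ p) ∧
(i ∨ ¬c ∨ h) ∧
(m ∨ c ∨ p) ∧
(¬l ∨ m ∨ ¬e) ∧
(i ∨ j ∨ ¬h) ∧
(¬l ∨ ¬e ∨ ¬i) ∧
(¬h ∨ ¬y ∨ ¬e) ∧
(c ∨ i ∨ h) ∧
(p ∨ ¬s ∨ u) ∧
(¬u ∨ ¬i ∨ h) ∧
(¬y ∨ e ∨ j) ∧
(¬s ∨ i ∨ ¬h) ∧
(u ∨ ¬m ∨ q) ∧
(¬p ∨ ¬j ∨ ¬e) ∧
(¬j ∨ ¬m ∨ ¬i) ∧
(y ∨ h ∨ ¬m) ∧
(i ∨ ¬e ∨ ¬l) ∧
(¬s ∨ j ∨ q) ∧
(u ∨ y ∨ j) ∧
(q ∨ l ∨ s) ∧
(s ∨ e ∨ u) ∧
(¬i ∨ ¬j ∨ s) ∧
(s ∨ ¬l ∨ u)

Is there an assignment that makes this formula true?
Yes

Yes, the formula is satisfiable.

One satisfying assignment is: e=True, m=True, c=False, u=False, h=False, s=False, l=False, p=True, i=True, q=True, j=False, y=True

Verification: With this assignment, all 51 clauses evaluate to true.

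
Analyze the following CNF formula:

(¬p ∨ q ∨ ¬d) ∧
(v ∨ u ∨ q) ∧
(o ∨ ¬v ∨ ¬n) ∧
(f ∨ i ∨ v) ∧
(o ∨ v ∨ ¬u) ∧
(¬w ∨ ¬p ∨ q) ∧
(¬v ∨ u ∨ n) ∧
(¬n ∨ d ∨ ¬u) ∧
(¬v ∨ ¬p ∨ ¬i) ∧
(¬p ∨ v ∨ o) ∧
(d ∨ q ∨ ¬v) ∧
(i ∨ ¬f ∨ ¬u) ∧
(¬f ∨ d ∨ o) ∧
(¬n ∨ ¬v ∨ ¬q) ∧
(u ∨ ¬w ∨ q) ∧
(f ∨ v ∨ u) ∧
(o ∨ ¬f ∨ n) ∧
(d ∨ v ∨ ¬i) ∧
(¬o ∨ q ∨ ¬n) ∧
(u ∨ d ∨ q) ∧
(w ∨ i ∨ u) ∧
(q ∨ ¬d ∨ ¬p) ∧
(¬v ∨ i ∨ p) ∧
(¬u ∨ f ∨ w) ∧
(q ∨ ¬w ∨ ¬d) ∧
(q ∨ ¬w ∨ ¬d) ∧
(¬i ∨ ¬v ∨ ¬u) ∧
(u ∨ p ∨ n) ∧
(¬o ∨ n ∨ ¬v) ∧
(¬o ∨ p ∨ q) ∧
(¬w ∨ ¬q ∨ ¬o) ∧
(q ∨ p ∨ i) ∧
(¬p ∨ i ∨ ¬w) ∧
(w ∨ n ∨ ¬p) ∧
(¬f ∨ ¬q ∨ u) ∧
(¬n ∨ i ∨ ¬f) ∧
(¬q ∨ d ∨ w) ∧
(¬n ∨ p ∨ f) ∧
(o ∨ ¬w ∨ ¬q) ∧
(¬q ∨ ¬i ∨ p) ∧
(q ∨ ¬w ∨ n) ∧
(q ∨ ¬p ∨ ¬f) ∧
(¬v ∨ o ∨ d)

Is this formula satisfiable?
Yes

Yes, the formula is satisfiable.

One satisfying assignment is: n=True, p=True, v=False, q=True, o=True, d=True, u=True, i=True, f=True, w=False

Verification: With this assignment, all 43 clauses evaluate to true.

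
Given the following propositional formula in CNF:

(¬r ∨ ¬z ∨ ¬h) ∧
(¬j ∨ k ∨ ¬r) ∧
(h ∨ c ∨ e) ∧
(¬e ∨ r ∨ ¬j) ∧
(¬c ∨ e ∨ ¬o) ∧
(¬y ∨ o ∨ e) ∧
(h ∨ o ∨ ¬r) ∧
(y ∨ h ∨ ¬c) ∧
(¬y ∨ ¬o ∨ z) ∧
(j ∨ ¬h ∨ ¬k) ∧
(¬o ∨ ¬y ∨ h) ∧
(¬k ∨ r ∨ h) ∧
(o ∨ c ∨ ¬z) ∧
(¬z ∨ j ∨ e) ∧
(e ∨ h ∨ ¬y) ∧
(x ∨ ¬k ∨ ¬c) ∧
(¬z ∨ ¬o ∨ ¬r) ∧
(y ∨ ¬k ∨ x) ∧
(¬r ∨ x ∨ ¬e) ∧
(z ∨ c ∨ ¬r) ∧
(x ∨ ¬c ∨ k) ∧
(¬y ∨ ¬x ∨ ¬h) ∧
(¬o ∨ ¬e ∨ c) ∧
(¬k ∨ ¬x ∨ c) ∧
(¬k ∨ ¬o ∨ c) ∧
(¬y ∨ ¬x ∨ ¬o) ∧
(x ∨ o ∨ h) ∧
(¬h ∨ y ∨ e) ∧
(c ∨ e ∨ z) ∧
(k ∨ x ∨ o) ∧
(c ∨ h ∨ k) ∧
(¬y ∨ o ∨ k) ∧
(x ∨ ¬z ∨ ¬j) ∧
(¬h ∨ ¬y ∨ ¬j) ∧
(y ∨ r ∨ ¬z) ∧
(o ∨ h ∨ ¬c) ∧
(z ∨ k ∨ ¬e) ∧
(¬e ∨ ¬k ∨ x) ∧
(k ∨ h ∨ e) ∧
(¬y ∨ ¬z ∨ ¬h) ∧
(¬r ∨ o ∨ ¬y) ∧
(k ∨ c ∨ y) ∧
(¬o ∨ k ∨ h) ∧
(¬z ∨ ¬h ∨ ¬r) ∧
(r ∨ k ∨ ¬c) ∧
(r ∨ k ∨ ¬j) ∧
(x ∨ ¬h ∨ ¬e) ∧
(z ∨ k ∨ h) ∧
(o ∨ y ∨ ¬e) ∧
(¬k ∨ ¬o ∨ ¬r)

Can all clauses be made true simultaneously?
No

No, the formula is not satisfiable.

No assignment of truth values to the variables can make all 50 clauses true simultaneously.

The formula is UNSAT (unsatisfiable).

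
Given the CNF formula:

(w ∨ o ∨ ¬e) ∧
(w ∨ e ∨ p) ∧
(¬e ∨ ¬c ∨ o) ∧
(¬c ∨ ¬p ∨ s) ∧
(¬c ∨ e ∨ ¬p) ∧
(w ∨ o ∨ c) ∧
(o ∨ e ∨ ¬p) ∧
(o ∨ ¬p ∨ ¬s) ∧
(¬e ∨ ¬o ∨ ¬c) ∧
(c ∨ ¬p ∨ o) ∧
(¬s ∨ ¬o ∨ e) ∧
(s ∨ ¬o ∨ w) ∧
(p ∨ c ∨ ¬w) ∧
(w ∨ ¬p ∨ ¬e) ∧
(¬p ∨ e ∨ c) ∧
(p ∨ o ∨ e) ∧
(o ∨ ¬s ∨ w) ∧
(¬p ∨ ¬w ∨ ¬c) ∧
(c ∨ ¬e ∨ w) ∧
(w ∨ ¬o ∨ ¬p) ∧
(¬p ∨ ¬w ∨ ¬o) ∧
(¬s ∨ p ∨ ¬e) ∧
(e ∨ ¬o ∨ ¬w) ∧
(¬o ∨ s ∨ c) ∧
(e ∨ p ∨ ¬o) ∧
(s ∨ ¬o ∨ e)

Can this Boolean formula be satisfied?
No

No, the formula is not satisfiable.

No assignment of truth values to the variables can make all 26 clauses true simultaneously.

The formula is UNSAT (unsatisfiable).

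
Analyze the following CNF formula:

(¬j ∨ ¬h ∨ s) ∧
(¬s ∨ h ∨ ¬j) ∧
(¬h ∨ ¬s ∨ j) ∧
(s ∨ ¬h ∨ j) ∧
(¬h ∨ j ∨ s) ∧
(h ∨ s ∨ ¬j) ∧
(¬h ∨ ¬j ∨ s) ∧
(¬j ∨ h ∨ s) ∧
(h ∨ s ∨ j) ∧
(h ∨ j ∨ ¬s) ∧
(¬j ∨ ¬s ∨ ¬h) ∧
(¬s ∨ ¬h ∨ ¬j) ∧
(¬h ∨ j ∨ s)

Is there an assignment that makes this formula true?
No

No, the formula is not satisfiable.

No assignment of truth values to the variables can make all 13 clauses true simultaneously.

The formula is UNSAT (unsatisfiable).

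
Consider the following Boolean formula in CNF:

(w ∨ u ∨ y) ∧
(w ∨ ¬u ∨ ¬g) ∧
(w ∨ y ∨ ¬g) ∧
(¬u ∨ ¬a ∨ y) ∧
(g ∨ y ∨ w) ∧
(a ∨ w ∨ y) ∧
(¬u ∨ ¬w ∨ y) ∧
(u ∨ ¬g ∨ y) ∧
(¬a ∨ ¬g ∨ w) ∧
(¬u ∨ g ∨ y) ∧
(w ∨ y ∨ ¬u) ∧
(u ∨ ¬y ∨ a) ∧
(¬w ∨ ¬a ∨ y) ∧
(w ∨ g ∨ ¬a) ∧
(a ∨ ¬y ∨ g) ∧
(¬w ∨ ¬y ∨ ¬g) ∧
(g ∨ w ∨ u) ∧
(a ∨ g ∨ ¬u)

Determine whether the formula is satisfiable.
Yes

Yes, the formula is satisfiable.

One satisfying assignment is: g=False, w=True, y=False, a=False, u=False

Verification: With this assignment, all 18 clauses evaluate to true.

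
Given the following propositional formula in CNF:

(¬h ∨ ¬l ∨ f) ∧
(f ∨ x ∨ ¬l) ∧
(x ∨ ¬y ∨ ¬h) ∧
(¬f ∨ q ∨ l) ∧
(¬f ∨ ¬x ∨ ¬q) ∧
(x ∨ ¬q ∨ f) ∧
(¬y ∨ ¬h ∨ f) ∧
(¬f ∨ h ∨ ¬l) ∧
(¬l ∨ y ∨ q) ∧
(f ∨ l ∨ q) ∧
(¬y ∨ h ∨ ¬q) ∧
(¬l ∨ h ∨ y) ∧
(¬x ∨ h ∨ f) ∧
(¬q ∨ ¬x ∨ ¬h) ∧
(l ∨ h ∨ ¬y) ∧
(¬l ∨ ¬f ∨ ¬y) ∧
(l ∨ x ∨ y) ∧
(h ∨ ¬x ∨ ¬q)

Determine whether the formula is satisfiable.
Yes

Yes, the formula is satisfiable.

One satisfying assignment is: x=False, q=True, y=False, f=True, l=True, h=True

Verification: With this assignment, all 18 clauses evaluate to true.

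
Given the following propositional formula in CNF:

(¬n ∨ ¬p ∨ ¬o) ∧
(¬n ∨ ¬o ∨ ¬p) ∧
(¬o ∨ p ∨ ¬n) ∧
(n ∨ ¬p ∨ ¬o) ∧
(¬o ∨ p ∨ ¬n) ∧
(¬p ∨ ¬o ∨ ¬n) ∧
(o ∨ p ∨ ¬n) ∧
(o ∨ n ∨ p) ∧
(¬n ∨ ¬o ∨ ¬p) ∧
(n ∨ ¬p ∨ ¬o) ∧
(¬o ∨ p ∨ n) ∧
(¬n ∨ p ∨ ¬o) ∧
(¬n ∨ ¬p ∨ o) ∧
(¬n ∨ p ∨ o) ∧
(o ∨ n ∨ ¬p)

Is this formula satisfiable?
No

No, the formula is not satisfiable.

No assignment of truth values to the variables can make all 15 clauses true simultaneously.

The formula is UNSAT (unsatisfiable).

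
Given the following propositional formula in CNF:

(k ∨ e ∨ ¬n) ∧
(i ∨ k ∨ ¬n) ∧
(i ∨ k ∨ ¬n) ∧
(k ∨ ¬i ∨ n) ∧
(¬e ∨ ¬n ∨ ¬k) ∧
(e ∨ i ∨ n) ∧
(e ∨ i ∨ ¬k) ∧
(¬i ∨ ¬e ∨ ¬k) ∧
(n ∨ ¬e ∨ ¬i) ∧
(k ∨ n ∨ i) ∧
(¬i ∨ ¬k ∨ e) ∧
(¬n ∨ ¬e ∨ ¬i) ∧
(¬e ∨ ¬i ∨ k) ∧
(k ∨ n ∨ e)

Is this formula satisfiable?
Yes

Yes, the formula is satisfiable.

One satisfying assignment is: n=False, k=True, e=True, i=False

Verification: With this assignment, all 14 clauses evaluate to true.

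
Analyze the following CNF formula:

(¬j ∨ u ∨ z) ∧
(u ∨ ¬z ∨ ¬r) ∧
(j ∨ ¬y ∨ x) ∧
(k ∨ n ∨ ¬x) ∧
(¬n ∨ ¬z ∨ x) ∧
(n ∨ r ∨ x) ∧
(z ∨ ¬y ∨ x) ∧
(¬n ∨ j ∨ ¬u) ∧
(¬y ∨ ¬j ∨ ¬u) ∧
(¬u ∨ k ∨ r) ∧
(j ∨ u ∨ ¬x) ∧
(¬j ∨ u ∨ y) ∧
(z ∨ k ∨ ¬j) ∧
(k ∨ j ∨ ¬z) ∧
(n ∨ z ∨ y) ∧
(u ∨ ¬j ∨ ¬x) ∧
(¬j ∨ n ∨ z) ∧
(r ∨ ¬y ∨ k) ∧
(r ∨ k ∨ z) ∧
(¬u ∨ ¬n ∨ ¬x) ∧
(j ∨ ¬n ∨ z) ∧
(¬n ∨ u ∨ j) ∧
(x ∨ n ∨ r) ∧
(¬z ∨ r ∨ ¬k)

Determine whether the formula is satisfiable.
Yes

Yes, the formula is satisfiable.

One satisfying assignment is: j=True, u=True, r=True, z=True, y=False, n=False, x=False, k=False

Verification: With this assignment, all 24 clauses evaluate to true.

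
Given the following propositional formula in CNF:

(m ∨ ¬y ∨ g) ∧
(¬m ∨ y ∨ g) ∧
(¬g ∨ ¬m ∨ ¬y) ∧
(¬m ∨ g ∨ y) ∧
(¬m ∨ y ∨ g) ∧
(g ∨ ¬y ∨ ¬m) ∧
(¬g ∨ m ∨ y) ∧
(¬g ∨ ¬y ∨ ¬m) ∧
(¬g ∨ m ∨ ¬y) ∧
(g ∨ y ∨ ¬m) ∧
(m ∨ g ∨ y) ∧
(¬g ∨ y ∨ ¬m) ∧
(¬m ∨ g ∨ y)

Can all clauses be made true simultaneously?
No

No, the formula is not satisfiable.

No assignment of truth values to the variables can make all 13 clauses true simultaneously.

The formula is UNSAT (unsatisfiable).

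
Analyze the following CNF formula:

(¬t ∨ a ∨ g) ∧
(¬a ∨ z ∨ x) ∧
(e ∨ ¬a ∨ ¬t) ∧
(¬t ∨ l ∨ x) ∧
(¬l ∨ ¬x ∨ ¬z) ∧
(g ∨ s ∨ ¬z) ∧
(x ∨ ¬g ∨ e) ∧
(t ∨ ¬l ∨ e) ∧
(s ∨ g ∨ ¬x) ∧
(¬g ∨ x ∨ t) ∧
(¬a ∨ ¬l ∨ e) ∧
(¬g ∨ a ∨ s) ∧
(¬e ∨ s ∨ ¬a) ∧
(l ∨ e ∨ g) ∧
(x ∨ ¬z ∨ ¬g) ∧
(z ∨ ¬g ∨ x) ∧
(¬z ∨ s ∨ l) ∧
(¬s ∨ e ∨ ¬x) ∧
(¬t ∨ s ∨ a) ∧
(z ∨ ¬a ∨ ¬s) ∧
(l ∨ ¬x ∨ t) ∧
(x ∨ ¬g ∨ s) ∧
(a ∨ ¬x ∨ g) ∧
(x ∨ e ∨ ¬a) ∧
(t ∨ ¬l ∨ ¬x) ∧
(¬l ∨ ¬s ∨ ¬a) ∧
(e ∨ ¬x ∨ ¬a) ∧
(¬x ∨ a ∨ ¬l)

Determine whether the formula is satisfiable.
Yes

Yes, the formula is satisfiable.

One satisfying assignment is: s=True, z=False, a=False, e=True, t=False, l=True, g=False, x=False

Verification: With this assignment, all 28 clauses evaluate to true.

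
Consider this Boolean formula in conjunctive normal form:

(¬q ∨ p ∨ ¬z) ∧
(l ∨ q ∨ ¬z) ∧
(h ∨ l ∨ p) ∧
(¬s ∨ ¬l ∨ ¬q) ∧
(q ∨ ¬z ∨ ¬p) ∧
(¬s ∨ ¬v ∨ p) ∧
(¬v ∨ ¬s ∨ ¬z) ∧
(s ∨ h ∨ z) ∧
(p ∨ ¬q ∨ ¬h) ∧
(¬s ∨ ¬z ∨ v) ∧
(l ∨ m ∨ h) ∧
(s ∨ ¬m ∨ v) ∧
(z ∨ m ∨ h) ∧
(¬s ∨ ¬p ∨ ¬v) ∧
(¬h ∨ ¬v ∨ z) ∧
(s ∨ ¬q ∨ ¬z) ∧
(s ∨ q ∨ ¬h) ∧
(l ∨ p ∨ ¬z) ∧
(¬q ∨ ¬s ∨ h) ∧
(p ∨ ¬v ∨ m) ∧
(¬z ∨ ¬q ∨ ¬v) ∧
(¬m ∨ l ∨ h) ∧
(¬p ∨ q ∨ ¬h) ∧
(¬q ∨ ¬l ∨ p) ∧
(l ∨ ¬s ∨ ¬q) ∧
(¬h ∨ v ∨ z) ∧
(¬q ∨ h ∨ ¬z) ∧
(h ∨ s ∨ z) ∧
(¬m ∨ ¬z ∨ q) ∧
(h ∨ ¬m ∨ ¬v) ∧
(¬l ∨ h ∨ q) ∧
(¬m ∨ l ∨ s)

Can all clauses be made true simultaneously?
No

No, the formula is not satisfiable.

No assignment of truth values to the variables can make all 32 clauses true simultaneously.

The formula is UNSAT (unsatisfiable).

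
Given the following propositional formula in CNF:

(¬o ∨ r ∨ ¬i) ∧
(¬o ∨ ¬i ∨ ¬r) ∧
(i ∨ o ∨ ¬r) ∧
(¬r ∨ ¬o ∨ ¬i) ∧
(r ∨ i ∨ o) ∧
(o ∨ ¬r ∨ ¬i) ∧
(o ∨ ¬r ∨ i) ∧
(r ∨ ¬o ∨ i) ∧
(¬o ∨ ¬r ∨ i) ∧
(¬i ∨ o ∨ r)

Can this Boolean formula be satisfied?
No

No, the formula is not satisfiable.

No assignment of truth values to the variables can make all 10 clauses true simultaneously.

The formula is UNSAT (unsatisfiable).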